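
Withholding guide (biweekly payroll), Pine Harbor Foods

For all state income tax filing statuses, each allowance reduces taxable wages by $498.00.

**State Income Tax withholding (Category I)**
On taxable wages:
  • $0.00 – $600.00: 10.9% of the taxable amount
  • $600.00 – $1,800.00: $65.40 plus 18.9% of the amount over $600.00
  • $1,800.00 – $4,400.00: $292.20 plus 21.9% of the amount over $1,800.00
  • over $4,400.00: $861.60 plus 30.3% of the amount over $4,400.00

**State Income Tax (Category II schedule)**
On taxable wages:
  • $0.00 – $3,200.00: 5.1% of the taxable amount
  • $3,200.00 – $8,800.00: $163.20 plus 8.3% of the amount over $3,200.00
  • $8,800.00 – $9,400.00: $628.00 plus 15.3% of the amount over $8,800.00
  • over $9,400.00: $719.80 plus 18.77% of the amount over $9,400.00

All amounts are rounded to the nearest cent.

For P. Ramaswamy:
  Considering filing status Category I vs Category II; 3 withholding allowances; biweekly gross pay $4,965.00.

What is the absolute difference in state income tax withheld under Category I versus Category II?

$472.46

State Income Tax (Category I): taxable = $4,965.00 − 3×$498.00 = $3,471.00
  $292.20 + 21.9% × ($3,471.00 − $1,800.00) = $292.20 + 21.9% × $1,671.00 = $658.15
State Income Tax (Category II): taxable = $4,965.00 − 3×$498.00 = $3,471.00
  $163.20 + 8.3% × ($3,471.00 − $3,200.00) = $163.20 + 8.3% × $271.00 = $185.69
Difference: |$658.15 − $185.69| = $472.46 (higher under Category I)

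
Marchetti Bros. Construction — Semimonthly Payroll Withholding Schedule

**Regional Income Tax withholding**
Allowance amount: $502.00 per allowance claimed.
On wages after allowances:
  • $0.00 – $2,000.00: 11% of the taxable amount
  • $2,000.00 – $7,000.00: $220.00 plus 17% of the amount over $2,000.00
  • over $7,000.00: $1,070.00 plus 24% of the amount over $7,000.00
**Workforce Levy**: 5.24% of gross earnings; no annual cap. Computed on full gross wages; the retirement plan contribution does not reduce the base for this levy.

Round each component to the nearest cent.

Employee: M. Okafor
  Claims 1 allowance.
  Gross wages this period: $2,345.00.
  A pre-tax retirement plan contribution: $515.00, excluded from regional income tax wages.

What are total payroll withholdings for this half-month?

Regional Income Tax: taxable = $2,345.00 − $515.00 − 1×$502.00 = $1,328.00
  11% × $1,328.00 = $146.08
Workforce Levy: 5.24% × $2,345.00 = $122.88
Total: $146.08 + $122.88 = $268.96

$268.96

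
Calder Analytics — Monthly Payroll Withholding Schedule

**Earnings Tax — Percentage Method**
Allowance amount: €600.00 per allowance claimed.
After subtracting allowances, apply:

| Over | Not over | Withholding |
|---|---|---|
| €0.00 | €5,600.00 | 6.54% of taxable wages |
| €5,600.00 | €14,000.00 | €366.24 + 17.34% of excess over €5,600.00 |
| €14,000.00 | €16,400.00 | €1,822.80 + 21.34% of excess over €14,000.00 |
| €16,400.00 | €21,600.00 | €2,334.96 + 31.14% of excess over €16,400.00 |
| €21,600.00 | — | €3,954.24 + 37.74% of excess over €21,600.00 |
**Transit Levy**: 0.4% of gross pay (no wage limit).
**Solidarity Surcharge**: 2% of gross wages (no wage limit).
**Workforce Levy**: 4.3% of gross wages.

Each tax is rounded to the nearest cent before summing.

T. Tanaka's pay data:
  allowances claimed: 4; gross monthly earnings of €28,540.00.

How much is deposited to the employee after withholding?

Earnings Tax: taxable = €28,540.00 − 4×€600.00 = €26,140.00
  €3,954.24 + 37.74% × (€26,140.00 − €21,600.00) = €3,954.24 + 37.74% × €4,540.00 = €5,667.64
Transit Levy: 0.4% × €28,540.00 = €114.16
Solidarity Surcharge: 2% × €28,540.00 = €570.80
Workforce Levy: 4.3% × €28,540.00 = €1,227.22
Total withheld: €5,667.64 + €114.16 + €570.80 + €1,227.22 = €7,579.82
Net pay: €28,540.00 − €7,579.82 = €20,960.18

€20,960.18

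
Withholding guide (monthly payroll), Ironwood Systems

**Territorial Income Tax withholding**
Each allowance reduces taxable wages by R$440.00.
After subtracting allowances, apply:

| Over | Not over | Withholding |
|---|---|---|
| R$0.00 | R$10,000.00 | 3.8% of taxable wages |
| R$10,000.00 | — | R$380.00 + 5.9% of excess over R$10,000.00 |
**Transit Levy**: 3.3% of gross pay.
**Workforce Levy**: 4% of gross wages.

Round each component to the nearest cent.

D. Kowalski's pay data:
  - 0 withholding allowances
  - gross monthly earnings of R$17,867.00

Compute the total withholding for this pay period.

Territorial Income Tax: taxable = R$17,867.00
  R$380.00 + 5.9% × (R$17,867.00 − R$10,000.00) = R$380.00 + 5.9% × R$7,867.00 = R$844.15
Transit Levy: 3.3% × R$17,867.00 = R$589.61
Workforce Levy: 4% × R$17,867.00 = R$714.68
Total: R$844.15 + R$589.61 + R$714.68 = R$2,148.44

R$2,148.44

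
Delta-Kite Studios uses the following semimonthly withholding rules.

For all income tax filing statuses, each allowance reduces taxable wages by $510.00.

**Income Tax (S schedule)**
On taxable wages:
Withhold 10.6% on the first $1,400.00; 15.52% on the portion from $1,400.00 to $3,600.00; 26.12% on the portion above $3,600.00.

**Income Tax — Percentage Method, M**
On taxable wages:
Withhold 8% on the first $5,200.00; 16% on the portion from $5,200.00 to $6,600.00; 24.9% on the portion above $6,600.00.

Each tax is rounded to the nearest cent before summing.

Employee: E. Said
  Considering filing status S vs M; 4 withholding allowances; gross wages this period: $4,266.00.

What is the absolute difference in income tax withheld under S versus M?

Income Tax (S): taxable = $4,266.00 − 4×$510.00 = $2,226.00
  $148.40 + 15.52% × ($2,226.00 − $1,400.00) = $148.40 + 15.52% × $826.00 = $276.60
Income Tax (M): taxable = $4,266.00 − 4×$510.00 = $2,226.00
  8% × $2,226.00 = $178.08
Difference: |$276.60 − $178.08| = $98.52 (higher under S)

$98.52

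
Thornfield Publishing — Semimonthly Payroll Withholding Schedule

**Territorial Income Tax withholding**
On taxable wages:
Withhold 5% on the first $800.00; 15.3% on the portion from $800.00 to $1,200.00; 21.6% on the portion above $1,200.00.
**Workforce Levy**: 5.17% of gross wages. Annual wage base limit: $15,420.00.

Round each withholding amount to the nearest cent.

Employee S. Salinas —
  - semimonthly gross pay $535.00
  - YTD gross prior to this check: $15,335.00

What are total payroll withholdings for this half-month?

$31.14

Territorial Income Tax: taxable = $535.00
  5% × $535.00 = $26.75
Workforce Levy: cap $15,420.00 − YTD $15,335.00 = $85.00 subject; 5.17% × $85.00 = $4.39
Total: $26.75 + $4.39 = $31.14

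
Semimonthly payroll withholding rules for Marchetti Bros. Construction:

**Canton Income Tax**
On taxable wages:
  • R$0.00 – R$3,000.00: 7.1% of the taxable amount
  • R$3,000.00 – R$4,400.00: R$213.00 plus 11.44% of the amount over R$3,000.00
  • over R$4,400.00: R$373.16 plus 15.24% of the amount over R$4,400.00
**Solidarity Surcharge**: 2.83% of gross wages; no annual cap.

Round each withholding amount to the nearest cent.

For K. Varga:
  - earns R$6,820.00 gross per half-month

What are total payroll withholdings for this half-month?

Canton Income Tax: taxable = R$6,820.00
  R$373.16 + 15.24% × (R$6,820.00 − R$4,400.00) = R$373.16 + 15.24% × R$2,420.00 = R$741.97
Solidarity Surcharge: 2.83% × R$6,820.00 = R$193.01
Total: R$741.97 + R$193.01 = R$934.98

R$934.98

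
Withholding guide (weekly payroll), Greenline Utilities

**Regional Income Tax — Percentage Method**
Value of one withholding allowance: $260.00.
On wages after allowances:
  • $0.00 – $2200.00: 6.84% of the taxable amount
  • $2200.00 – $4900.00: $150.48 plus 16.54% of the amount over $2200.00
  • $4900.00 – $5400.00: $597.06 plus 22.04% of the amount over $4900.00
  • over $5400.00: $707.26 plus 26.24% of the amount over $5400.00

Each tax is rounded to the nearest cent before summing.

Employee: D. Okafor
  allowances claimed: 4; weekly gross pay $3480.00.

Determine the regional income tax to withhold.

$190.18

Regional Income Tax: taxable = $3480.00 − 4×$260.00 = $2440.00
  $150.48 + 16.54% × ($2440.00 − $2200.00) = $150.48 + 16.54% × $240.00 = $190.18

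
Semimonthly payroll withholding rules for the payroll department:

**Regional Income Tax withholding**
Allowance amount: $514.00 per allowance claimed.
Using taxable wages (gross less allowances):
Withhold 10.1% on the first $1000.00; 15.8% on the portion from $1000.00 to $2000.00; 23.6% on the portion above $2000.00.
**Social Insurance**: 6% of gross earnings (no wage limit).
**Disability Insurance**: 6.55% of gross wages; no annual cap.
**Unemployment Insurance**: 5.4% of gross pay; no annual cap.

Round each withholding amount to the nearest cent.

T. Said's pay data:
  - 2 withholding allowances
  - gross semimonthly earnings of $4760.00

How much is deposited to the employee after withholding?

Regional Income Tax: taxable = $4760.00 − 2×$514.00 = $3732.00
  $259.00 + 23.6% × ($3732.00 − $2000.00) = $259.00 + 23.6% × $1732.00 = $667.75
Social Insurance: 6% × $4760.00 = $285.60
Disability Insurance: 6.55% × $4760.00 = $311.78
Unemployment Insurance: 5.4% × $4760.00 = $257.04
Total withheld: $667.75 + $285.60 + $311.78 + $257.04 = $1522.17
Net pay: $4760.00 − $1522.17 = $3237.83

$3237.83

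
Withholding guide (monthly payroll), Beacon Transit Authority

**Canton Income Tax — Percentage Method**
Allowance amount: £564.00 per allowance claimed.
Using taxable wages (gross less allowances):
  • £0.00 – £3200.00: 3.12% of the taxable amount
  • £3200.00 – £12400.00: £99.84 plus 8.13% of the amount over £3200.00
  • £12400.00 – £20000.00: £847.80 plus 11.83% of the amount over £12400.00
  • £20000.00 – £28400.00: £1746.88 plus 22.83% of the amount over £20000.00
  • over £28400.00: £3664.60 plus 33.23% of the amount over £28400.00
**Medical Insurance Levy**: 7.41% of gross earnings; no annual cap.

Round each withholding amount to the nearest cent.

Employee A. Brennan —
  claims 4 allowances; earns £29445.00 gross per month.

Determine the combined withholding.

Canton Income Tax: taxable = £29445.00 − 4×£564.00 = £27189.00
  £1746.88 + 22.83% × (£27189.00 − £20000.00) = £1746.88 + 22.83% × £7189.00 = £3388.13
Medical Insurance Levy: 7.41% × £29445.00 = £2181.87
Total: £3388.13 + £2181.87 = £5570.00

£5570.00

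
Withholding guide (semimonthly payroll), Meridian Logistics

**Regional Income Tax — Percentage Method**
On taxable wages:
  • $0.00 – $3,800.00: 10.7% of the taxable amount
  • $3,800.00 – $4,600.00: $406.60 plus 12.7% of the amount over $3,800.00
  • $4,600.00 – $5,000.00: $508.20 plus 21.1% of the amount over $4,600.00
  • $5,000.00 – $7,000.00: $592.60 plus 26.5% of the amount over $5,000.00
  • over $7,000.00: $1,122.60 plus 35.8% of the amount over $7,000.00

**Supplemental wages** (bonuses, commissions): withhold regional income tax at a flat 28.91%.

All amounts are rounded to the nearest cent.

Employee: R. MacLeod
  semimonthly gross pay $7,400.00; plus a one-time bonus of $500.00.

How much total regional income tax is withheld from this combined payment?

Regional Income Tax: taxable = $7,400.00
  $1,122.60 + 35.8% × ($7,400.00 − $7,000.00) = $1,122.60 + 35.8% × $400.00 = $1,265.80
Supplemental (28.91% flat on bonus): 28.91% × $500.00 = $144.55
Total regional income tax: $1,265.80 + $144.55 = $1,410.35

$1,410.35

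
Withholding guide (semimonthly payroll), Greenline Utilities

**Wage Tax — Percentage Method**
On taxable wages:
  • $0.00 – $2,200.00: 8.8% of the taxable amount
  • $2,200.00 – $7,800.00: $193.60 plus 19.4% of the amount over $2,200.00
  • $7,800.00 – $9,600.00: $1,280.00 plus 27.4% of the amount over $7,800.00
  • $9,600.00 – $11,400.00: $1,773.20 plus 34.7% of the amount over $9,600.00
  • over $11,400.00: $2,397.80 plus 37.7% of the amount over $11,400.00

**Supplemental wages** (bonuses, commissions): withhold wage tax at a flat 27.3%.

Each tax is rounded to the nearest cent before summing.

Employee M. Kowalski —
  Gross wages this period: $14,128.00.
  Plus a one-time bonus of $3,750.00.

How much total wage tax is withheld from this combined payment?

Wage Tax: taxable = $14,128.00
  $2,397.80 + 37.7% × ($14,128.00 − $11,400.00) = $2,397.80 + 37.7% × $2,728.00 = $3,426.26
Supplemental (27.3% flat on bonus): 27.3% × $3,750.00 = $1,023.75
Total wage tax: $3,426.26 + $1,023.75 = $4,450.01

$4,450.01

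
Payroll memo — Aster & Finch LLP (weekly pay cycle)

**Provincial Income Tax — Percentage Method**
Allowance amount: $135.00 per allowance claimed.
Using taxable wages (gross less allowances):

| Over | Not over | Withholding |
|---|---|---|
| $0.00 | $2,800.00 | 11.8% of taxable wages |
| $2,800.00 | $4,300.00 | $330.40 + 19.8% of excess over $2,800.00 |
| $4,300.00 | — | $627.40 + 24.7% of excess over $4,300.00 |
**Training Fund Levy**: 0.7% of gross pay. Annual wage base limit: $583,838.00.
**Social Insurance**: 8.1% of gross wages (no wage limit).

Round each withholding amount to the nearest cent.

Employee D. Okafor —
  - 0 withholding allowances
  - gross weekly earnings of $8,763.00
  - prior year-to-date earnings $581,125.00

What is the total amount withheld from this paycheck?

$2,458.55

Provincial Income Tax: taxable = $8,763.00
  $627.40 + 24.7% × ($8,763.00 − $4,300.00) = $627.40 + 24.7% × $4,463.00 = $1,729.76
Training Fund Levy: cap $583,838.00 − YTD $581,125.00 = $2,713.00 subject; 0.7% × $2,713.00 = $18.99
Social Insurance: 8.1% × $8,763.00 = $709.80
Total: $1,729.76 + $18.99 + $709.80 = $2,458.55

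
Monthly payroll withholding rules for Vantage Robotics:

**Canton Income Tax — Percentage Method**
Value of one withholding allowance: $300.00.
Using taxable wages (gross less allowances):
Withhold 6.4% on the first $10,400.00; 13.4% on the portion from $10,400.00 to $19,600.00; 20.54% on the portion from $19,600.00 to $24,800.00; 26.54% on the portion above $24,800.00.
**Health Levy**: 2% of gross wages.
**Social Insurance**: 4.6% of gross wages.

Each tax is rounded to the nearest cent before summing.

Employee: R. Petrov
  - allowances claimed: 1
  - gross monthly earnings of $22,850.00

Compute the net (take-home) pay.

Canton Income Tax: taxable = $22,850.00 − 1×$300.00 = $22,550.00
  $1,898.40 + 20.54% × ($22,550.00 − $19,600.00) = $1,898.40 + 20.54% × $2,950.00 = $2,504.33
Health Levy: 2% × $22,850.00 = $457.00
Social Insurance: 4.6% × $22,850.00 = $1,051.10
Total withheld: $2,504.33 + $457.00 + $1,051.10 = $4,012.43
Net pay: $22,850.00 − $4,012.43 = $18,837.57

$18,837.57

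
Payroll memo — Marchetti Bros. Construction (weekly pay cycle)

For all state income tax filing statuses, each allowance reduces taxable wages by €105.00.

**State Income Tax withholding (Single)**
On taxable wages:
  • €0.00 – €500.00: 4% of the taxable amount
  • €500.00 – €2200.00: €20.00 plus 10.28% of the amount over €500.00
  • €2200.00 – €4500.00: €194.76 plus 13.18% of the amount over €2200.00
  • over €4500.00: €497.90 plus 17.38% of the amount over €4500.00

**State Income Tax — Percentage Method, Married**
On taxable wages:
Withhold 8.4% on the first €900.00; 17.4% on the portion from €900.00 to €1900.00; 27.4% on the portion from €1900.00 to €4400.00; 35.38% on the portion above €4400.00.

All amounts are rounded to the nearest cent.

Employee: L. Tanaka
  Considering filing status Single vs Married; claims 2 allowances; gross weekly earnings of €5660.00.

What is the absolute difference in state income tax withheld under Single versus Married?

€643.08

State Income Tax (Single): taxable = €5660.00 − 2×€105.00 = €5450.00
  €497.90 + 17.38% × (€5450.00 − €4500.00) = €497.90 + 17.38% × €950.00 = €663.01
State Income Tax (Married): taxable = €5660.00 − 2×€105.00 = €5450.00
  €934.60 + 35.38% × (€5450.00 − €4400.00) = €934.60 + 35.38% × €1050.00 = €1306.09
Difference: |€663.01 − €1306.09| = €643.08 (higher under Married)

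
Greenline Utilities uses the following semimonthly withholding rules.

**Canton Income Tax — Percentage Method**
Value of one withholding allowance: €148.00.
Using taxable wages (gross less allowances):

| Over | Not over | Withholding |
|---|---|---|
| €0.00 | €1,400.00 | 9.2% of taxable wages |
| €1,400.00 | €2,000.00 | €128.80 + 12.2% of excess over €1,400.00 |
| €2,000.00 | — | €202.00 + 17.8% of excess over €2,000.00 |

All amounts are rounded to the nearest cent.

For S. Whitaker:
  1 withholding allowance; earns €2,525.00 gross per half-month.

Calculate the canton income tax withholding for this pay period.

Canton Income Tax: taxable = €2,525.00 − 1×€148.00 = €2,377.00
  €202.00 + 17.8% × (€2,377.00 − €2,000.00) = €202.00 + 17.8% × €377.00 = €269.11

€269.11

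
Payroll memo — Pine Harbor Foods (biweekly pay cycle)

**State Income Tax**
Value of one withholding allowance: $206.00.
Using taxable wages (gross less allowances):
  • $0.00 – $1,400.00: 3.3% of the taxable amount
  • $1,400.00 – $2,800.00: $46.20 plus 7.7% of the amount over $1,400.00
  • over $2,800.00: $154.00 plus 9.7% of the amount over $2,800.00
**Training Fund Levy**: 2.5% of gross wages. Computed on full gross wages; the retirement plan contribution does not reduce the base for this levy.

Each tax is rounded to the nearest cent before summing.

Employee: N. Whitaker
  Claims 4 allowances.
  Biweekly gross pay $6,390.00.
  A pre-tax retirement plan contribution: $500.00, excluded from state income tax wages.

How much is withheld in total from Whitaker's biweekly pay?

State Income Tax: taxable = $6,390.00 − $500.00 − 4×$206.00 = $5,066.00
  $154.00 + 9.7% × ($5,066.00 − $2,800.00) = $154.00 + 9.7% × $2,266.00 = $373.80
Training Fund Levy: 2.5% × $6,390.00 = $159.75
Total: $373.80 + $159.75 = $533.55

$533.55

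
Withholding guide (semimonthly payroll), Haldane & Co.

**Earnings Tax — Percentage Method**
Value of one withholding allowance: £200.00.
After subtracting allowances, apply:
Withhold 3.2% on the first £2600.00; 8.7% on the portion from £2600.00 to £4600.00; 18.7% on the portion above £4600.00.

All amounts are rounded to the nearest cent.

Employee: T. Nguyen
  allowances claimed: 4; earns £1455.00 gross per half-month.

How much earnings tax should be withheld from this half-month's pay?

£20.96

Earnings Tax: taxable = £1455.00 − 4×£200.00 = £655.00
  3.2% × £655.00 = £20.96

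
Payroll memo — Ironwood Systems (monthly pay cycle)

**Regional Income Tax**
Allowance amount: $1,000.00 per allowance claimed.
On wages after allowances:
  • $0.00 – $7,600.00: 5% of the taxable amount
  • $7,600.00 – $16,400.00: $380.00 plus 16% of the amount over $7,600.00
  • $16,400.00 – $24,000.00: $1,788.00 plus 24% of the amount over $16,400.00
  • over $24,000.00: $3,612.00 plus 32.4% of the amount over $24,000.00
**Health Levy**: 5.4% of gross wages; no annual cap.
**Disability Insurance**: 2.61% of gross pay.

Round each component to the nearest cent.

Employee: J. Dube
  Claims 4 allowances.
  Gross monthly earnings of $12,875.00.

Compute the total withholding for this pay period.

Regional Income Tax: taxable = $12,875.00 − 4×$1,000.00 = $8,875.00
  $380.00 + 16% × ($8,875.00 − $7,600.00) = $380.00 + 16% × $1,275.00 = $584.00
Health Levy: 5.4% × $12,875.00 = $695.25
Disability Insurance: 2.61% × $12,875.00 = $336.04
Total: $584.00 + $695.25 + $336.04 = $1,615.29

$1,615.29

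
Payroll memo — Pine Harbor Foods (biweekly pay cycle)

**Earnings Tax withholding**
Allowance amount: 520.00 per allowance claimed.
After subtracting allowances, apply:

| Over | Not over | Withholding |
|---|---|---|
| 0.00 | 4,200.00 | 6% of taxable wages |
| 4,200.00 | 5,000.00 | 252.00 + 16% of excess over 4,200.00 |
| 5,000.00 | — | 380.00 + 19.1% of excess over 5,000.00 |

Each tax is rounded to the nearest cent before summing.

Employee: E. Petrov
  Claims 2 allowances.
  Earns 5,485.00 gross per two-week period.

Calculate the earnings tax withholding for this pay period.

291.20

Earnings Tax: taxable = 5,485.00 − 2×520.00 = 4,445.00
  252.00 + 16% × (4,445.00 − 4,200.00) = 252.00 + 16% × 245.00 = 291.20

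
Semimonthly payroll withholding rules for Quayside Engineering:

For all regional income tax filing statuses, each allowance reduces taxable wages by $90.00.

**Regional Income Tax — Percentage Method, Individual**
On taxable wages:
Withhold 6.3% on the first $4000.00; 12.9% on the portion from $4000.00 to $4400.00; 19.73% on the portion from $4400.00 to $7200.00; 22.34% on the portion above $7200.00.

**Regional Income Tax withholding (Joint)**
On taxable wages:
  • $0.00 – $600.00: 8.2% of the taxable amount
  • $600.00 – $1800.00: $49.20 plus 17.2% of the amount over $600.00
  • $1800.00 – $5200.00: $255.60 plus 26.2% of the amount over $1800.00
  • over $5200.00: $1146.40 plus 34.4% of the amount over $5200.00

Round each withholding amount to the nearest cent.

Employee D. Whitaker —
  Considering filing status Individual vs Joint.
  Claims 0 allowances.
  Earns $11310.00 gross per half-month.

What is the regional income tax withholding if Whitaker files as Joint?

Regional Income Tax (Joint): taxable = $11310.00
  $1146.40 + 34.4% × ($11310.00 − $5200.00) = $1146.40 + 34.4% × $6110.00 = $3248.24

$3248.24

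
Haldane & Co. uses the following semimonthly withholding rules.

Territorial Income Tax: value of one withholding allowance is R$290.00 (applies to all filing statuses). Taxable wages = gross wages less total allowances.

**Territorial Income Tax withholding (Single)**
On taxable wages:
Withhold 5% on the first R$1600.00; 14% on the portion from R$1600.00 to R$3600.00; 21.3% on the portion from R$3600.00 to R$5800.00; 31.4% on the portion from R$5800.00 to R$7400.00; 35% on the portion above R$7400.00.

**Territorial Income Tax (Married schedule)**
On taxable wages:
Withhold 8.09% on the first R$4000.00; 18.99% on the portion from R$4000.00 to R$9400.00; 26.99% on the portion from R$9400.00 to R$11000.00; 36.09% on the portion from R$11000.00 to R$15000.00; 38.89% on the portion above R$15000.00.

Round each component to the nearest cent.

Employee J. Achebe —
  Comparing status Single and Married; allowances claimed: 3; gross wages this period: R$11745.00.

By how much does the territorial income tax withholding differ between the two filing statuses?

R$800.09

Territorial Income Tax (Single): taxable = R$11745.00 − 3×R$290.00 = R$10875.00
  R$1331.00 + 35% × (R$10875.00 − R$7400.00) = R$1331.00 + 35% × R$3475.00 = R$2547.25
Territorial Income Tax (Married): taxable = R$11745.00 − 3×R$290.00 = R$10875.00
  R$1349.06 + 26.99% × (R$10875.00 − R$9400.00) = R$1349.06 + 26.99% × R$1475.00 = R$1747.16
Difference: |R$2547.25 − R$1747.16| = R$800.09 (higher under Single)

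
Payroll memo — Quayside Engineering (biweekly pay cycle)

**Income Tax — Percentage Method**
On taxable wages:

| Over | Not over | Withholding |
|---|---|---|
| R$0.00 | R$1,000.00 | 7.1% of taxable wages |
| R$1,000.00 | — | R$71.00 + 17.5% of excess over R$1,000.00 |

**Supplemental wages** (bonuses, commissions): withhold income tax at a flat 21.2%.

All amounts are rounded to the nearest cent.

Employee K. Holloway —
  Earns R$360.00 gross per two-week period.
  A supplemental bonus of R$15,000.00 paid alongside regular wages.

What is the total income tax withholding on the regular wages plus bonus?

Income Tax: taxable = R$360.00
  7.1% × R$360.00 = R$25.56
Supplemental (21.2% flat on bonus): 21.2% × R$15,000.00 = R$3,180.00
Total income tax: R$25.56 + R$3,180.00 = R$3,205.56

R$3,205.56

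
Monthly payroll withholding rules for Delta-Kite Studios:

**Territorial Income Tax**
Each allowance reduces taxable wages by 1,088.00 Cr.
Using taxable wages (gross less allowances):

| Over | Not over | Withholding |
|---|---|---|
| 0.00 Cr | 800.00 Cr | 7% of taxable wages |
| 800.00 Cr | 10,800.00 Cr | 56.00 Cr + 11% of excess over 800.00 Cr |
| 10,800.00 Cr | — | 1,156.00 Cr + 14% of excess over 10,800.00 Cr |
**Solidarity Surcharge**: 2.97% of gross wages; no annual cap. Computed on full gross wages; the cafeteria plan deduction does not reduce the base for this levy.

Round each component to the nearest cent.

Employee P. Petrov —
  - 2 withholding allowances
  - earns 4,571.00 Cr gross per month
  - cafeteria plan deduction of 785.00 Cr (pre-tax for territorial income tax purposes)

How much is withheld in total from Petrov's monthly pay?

280.86 Cr

Territorial Income Tax: taxable = 4,571.00 Cr − 785.00 Cr − 2×1,088.00 Cr = 1,610.00 Cr
  56.00 Cr + 11% × (1,610.00 Cr − 800.00 Cr) = 56.00 Cr + 11% × 810.00 Cr = 145.10 Cr
Solidarity Surcharge: 2.97% × 4,571.00 Cr = 135.76 Cr
Total: 145.10 Cr + 135.76 Cr = 280.86 Cr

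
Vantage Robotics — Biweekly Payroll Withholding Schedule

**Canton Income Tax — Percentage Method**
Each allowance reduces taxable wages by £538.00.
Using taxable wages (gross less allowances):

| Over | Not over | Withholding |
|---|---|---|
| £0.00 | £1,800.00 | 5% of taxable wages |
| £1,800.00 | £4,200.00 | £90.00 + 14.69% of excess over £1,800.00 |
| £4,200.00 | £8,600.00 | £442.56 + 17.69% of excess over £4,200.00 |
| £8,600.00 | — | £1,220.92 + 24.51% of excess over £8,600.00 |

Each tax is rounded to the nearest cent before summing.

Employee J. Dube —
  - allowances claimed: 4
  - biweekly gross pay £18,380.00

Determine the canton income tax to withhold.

£3,090.54

Canton Income Tax: taxable = £18,380.00 − 4×£538.00 = £16,228.00
  £1,220.92 + 24.51% × (£16,228.00 − £8,600.00) = £1,220.92 + 24.51% × £7,628.00 = £3,090.54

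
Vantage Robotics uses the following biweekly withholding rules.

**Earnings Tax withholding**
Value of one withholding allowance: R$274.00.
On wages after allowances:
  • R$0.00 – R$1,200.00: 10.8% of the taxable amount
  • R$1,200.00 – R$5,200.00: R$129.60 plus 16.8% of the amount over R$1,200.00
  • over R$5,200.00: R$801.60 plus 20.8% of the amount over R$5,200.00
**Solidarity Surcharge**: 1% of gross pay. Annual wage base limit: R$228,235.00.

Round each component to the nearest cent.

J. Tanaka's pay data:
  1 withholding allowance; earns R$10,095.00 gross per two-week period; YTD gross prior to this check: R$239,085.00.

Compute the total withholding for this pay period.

R$1,762.77

Earnings Tax: taxable = R$10,095.00 − 1×R$274.00 = R$9,821.00
  R$801.60 + 20.8% × (R$9,821.00 − R$5,200.00) = R$801.60 + 20.8% × R$4,621.00 = R$1,762.77
Solidarity Surcharge: YTD R$239,085.00 ≥ cap R$228,235.00 → R$0.00
Total: R$1,762.77 + R$0.00 = R$1,762.77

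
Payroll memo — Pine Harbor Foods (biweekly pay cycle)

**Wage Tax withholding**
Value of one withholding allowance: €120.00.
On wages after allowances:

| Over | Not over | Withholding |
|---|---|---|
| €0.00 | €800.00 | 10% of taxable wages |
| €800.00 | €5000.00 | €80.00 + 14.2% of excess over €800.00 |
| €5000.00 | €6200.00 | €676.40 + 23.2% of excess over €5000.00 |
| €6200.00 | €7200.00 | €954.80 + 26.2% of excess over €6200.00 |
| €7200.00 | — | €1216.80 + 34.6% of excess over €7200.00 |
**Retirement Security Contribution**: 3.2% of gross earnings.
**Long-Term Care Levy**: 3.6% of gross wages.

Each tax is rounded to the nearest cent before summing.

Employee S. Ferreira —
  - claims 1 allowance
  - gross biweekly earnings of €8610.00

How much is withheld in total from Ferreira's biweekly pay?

Wage Tax: taxable = €8610.00 − 1×€120.00 = €8490.00
  €1216.80 + 34.6% × (€8490.00 − €7200.00) = €1216.80 + 34.6% × €1290.00 = €1663.14
Retirement Security Contribution: 3.2% × €8610.00 = €275.52
Long-Term Care Levy: 3.6% × €8610.00 = €309.96
Total: €1663.14 + €275.52 + €309.96 = €2248.62

€2248.62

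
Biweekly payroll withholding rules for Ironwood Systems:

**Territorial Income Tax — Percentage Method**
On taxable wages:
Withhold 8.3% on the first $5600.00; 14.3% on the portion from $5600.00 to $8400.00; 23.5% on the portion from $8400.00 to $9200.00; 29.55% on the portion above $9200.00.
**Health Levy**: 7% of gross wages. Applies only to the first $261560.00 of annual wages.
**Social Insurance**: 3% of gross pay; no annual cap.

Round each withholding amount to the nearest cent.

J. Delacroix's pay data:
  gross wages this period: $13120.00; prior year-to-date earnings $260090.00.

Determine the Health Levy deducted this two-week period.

Health Levy: cap $261560.00 − YTD $260090.00 = $1470.00 subject; 7% × $1470.00 = $102.90

$102.90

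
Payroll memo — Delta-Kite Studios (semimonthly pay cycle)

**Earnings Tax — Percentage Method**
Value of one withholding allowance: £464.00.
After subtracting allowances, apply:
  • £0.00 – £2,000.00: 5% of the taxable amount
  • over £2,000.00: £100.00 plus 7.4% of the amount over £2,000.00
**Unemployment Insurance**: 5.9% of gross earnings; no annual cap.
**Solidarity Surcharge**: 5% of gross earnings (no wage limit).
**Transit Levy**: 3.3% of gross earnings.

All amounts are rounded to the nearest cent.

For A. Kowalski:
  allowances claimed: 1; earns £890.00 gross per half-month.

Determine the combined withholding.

£147.68

Earnings Tax: taxable = £890.00 − 1×£464.00 = £426.00
  5% × £426.00 = £21.30
Unemployment Insurance: 5.9% × £890.00 = £52.51
Solidarity Surcharge: 5% × £890.00 = £44.50
Transit Levy: 3.3% × £890.00 = £29.37
Total: £21.30 + £52.51 + £44.50 + £29.37 = £147.68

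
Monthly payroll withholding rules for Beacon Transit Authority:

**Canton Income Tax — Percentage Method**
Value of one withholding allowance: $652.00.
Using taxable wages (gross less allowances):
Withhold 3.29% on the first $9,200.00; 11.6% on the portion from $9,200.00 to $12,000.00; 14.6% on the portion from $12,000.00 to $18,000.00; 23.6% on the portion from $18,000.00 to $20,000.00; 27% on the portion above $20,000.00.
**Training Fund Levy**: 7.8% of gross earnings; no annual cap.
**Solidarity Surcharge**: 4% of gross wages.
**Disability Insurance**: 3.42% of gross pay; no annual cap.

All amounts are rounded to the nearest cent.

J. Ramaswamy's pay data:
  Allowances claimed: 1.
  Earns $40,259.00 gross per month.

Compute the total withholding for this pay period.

Canton Income Tax: taxable = $40,259.00 − 1×$652.00 = $39,607.00
  $1,975.48 + 27% × ($39,607.00 − $20,000.00) = $1,975.48 + 27% × $19,607.00 = $7,269.37
Training Fund Levy: 7.8% × $40,259.00 = $3,140.20
Solidarity Surcharge: 4% × $40,259.00 = $1,610.36
Disability Insurance: 3.42% × $40,259.00 = $1,376.86
Total: $7,269.37 + $3,140.20 + $1,610.36 + $1,376.86 = $13,396.79

$13,396.79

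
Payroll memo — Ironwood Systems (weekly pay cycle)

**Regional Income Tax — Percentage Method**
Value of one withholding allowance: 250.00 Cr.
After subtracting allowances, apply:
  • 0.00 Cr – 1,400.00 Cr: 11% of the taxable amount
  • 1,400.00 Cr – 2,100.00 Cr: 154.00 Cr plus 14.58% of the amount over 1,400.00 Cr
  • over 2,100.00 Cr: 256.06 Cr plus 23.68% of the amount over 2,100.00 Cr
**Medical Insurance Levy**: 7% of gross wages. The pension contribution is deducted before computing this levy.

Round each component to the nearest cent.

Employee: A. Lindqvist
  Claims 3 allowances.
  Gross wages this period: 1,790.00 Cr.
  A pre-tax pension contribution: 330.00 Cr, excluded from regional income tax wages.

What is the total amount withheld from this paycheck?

Regional Income Tax: taxable = 1,790.00 Cr − 330.00 Cr − 3×250.00 Cr = 710.00 Cr
  11% × 710.00 Cr = 78.10 Cr
Medical Insurance Levy: 7% × 1,460.00 Cr = 102.20 Cr
Total: 78.10 Cr + 102.20 Cr = 180.30 Cr

180.30 Cr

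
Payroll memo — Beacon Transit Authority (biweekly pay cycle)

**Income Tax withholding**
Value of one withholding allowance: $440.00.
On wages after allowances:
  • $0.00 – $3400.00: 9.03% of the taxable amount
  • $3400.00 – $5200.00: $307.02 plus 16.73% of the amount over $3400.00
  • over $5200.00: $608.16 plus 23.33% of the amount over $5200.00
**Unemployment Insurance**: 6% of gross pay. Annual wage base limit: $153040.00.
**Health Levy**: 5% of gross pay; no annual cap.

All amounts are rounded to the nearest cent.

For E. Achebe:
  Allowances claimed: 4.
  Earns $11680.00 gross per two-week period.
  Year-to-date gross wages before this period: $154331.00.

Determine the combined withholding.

$2293.34

Income Tax: taxable = $11680.00 − 4×$440.00 = $9920.00
  $608.16 + 23.33% × ($9920.00 − $5200.00) = $608.16 + 23.33% × $4720.00 = $1709.34
Unemployment Insurance: YTD $154331.00 ≥ cap $153040.00 → $0.00
Health Levy: 5% × $11680.00 = $584.00
Total: $1709.34 + $0.00 + $584.00 = $2293.34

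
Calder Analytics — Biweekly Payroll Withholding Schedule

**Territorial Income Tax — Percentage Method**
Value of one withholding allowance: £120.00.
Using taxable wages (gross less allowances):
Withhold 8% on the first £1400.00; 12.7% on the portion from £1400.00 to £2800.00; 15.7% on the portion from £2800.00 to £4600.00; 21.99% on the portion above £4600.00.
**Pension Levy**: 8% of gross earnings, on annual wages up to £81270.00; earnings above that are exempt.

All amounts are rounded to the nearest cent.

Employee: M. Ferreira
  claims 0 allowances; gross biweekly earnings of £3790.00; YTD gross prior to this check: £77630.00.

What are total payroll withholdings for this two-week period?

Territorial Income Tax: taxable = £3790.00
  £289.80 + 15.7% × (£3790.00 − £2800.00) = £289.80 + 15.7% × £990.00 = £445.23
Pension Levy: cap £81270.00 − YTD £77630.00 = £3640.00 subject; 8% × £3640.00 = £291.20
Total: £445.23 + £291.20 = £736.43

£736.43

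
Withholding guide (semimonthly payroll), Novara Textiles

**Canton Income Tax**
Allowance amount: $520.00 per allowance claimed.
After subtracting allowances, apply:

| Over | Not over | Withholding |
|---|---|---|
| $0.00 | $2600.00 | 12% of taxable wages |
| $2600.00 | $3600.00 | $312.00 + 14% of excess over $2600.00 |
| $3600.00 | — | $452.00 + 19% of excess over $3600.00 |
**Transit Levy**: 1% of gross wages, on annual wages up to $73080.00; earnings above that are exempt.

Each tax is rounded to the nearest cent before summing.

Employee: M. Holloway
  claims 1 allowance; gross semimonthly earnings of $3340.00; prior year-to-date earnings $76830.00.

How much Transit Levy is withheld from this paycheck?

Transit Levy: YTD $76830.00 ≥ cap $73080.00 → $0.00

$0.00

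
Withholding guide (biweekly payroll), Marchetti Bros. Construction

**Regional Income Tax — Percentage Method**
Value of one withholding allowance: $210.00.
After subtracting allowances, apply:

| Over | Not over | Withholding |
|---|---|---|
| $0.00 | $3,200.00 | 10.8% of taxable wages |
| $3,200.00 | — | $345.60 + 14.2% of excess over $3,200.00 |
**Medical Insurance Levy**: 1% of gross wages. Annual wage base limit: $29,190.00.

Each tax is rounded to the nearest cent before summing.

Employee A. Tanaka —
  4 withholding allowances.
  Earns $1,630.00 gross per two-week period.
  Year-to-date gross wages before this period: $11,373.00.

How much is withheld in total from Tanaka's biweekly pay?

$101.62

Regional Income Tax: taxable = $1,630.00 − 4×$210.00 = $790.00
  10.8% × $790.00 = $85.32
Medical Insurance Levy: 1% × $1,630.00 = $16.30
Total: $85.32 + $16.30 = $101.62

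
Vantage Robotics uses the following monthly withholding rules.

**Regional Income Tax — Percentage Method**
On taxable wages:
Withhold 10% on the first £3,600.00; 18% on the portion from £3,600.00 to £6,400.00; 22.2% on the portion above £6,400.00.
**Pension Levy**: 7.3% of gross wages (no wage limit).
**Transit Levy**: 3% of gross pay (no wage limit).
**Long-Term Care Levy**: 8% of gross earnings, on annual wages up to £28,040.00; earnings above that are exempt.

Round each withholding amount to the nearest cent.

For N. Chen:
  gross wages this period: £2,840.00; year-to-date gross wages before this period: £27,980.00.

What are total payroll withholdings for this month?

£581.32

Regional Income Tax: taxable = £2,840.00
  10% × £2,840.00 = £284.00
Pension Levy: 7.3% × £2,840.00 = £207.32
Transit Levy: 3% × £2,840.00 = £85.20
Long-Term Care Levy: cap £28,040.00 − YTD £27,980.00 = £60.00 subject; 8% × £60.00 = £4.80
Total: £284.00 + £207.32 + £85.20 + £4.80 = £581.32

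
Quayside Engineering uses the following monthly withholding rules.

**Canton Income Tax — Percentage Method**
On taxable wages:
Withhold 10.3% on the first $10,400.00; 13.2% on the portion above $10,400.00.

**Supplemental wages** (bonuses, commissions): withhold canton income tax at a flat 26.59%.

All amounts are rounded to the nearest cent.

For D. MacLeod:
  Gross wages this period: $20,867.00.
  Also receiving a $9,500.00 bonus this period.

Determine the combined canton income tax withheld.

$4,978.89

Canton Income Tax: taxable = $20,867.00
  $1,071.20 + 13.2% × ($20,867.00 − $10,400.00) = $1,071.20 + 13.2% × $10,467.00 = $2,452.84
Supplemental (26.59% flat on bonus): 26.59% × $9,500.00 = $2,526.05
Total canton income tax: $2,452.84 + $2,526.05 = $4,978.89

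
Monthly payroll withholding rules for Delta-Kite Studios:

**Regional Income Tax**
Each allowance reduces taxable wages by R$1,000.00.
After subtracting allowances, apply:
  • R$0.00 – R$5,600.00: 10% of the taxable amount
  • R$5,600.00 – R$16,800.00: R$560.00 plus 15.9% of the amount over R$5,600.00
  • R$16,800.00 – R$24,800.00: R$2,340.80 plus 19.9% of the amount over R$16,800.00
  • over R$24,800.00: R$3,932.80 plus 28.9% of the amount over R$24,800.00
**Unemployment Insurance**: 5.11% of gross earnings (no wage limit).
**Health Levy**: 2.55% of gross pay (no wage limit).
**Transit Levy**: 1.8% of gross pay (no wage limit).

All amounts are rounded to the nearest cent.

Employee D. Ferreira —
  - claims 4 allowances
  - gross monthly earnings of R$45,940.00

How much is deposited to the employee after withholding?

R$32,707.82

Regional Income Tax: taxable = R$45,940.00 − 4×R$1,000.00 = R$41,940.00
  R$3,932.80 + 28.9% × (R$41,940.00 − R$24,800.00) = R$3,932.80 + 28.9% × R$17,140.00 = R$8,886.26
Unemployment Insurance: 5.11% × R$45,940.00 = R$2,347.53
Health Levy: 2.55% × R$45,940.00 = R$1,171.47
Transit Levy: 1.8% × R$45,940.00 = R$826.92
Total withheld: R$8,886.26 + R$2,347.53 + R$1,171.47 + R$826.92 = R$13,232.18
Net pay: R$45,940.00 − R$13,232.18 = R$32,707.82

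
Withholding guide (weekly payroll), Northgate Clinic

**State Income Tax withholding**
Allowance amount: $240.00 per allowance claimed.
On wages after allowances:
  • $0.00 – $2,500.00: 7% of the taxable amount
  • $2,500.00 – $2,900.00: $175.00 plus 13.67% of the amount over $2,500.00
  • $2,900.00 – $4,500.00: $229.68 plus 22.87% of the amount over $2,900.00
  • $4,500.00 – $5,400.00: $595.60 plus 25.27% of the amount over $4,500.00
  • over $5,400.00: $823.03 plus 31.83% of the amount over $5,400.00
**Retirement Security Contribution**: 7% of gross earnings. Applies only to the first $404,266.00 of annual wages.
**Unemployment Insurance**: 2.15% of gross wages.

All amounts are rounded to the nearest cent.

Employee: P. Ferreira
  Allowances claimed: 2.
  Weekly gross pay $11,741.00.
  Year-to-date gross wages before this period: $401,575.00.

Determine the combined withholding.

State Income Tax: taxable = $11,741.00 − 2×$240.00 = $11,261.00
  $823.03 + 31.83% × ($11,261.00 − $5,400.00) = $823.03 + 31.83% × $5,861.00 = $2,688.59
Retirement Security Contribution: cap $404,266.00 − YTD $401,575.00 = $2,691.00 subject; 7% × $2,691.00 = $188.37
Unemployment Insurance: 2.15% × $11,741.00 = $252.43
Total: $2,688.59 + $188.37 + $252.43 = $3,129.39

$3,129.39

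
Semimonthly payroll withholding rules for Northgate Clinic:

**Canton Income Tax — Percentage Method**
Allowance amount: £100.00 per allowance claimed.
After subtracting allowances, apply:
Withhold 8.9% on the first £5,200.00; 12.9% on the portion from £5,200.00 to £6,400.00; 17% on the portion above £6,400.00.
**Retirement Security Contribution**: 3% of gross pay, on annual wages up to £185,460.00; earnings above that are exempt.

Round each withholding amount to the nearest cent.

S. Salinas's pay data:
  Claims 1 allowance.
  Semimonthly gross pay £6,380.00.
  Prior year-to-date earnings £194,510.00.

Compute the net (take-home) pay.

£5,777.88

Canton Income Tax: taxable = £6,380.00 − 1×£100.00 = £6,280.00
  £462.80 + 12.9% × (£6,280.00 − £5,200.00) = £462.80 + 12.9% × £1,080.00 = £602.12
Retirement Security Contribution: YTD £194,510.00 ≥ cap £185,460.00 → £0.00
Total withheld: £602.12 + £0.00 = £602.12
Net pay: £6,380.00 − £602.12 = £5,777.88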